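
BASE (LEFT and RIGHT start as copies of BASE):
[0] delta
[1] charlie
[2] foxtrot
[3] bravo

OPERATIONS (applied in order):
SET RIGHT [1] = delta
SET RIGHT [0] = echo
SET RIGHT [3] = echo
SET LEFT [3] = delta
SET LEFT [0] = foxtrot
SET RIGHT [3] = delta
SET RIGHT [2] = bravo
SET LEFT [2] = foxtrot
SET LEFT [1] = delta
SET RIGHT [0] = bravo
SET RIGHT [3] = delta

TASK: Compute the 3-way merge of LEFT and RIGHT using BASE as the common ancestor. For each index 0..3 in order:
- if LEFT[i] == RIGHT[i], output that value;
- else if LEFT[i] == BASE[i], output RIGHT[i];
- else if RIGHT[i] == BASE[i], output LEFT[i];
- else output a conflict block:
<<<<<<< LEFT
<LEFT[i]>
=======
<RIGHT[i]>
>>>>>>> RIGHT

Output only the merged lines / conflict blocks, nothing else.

Final LEFT:  [foxtrot, delta, foxtrot, delta]
Final RIGHT: [bravo, delta, bravo, delta]
i=0: BASE=delta L=foxtrot R=bravo all differ -> CONFLICT
i=1: L=delta R=delta -> agree -> delta
i=2: L=foxtrot=BASE, R=bravo -> take RIGHT -> bravo
i=3: L=delta R=delta -> agree -> delta

Answer: <<<<<<< LEFT
foxtrot
=======
bravo
>>>>>>> RIGHT
delta
bravo
delta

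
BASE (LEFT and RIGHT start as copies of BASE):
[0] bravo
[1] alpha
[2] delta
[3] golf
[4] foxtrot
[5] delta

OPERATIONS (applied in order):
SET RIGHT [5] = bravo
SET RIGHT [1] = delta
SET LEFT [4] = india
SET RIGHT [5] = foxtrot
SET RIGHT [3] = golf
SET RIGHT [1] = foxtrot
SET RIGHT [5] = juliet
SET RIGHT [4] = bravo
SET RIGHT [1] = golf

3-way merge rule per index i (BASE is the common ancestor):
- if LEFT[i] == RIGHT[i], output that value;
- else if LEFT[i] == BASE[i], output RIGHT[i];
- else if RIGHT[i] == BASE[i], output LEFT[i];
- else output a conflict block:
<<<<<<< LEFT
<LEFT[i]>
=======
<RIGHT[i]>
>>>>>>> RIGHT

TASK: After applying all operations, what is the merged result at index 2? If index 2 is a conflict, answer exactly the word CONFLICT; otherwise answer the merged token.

Answer: delta

Derivation:
Final LEFT:  [bravo, alpha, delta, golf, india, delta]
Final RIGHT: [bravo, golf, delta, golf, bravo, juliet]
i=0: L=bravo R=bravo -> agree -> bravo
i=1: L=alpha=BASE, R=golf -> take RIGHT -> golf
i=2: L=delta R=delta -> agree -> delta
i=3: L=golf R=golf -> agree -> golf
i=4: BASE=foxtrot L=india R=bravo all differ -> CONFLICT
i=5: L=delta=BASE, R=juliet -> take RIGHT -> juliet
Index 2 -> delta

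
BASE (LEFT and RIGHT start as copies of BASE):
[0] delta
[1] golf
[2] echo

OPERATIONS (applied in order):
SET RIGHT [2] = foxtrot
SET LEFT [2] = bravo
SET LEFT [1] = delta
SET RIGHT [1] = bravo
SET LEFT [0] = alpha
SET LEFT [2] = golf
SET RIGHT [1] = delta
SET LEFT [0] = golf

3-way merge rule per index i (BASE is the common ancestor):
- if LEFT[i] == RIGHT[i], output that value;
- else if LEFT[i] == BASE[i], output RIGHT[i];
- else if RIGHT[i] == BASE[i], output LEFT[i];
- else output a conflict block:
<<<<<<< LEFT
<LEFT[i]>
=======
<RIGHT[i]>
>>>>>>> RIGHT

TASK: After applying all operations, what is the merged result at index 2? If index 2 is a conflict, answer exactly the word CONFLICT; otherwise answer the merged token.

Answer: CONFLICT

Derivation:
Final LEFT:  [golf, delta, golf]
Final RIGHT: [delta, delta, foxtrot]
i=0: L=golf, R=delta=BASE -> take LEFT -> golf
i=1: L=delta R=delta -> agree -> delta
i=2: BASE=echo L=golf R=foxtrot all differ -> CONFLICT
Index 2 -> CONFLICT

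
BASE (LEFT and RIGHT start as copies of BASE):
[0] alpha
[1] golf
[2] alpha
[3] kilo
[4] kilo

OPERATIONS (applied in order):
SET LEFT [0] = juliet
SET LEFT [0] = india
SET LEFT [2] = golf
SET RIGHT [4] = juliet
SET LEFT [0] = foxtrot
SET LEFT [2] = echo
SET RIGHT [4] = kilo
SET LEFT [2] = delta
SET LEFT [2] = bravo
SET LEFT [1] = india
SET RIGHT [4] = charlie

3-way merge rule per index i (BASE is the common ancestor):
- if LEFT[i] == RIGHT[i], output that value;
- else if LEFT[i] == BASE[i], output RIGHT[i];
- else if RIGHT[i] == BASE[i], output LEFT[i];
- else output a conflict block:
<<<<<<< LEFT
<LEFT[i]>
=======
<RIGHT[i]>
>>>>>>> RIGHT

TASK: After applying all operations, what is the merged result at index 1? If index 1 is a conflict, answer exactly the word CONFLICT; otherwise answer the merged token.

Answer: india

Derivation:
Final LEFT:  [foxtrot, india, bravo, kilo, kilo]
Final RIGHT: [alpha, golf, alpha, kilo, charlie]
i=0: L=foxtrot, R=alpha=BASE -> take LEFT -> foxtrot
i=1: L=india, R=golf=BASE -> take LEFT -> india
i=2: L=bravo, R=alpha=BASE -> take LEFT -> bravo
i=3: L=kilo R=kilo -> agree -> kilo
i=4: L=kilo=BASE, R=charlie -> take RIGHT -> charlie
Index 1 -> india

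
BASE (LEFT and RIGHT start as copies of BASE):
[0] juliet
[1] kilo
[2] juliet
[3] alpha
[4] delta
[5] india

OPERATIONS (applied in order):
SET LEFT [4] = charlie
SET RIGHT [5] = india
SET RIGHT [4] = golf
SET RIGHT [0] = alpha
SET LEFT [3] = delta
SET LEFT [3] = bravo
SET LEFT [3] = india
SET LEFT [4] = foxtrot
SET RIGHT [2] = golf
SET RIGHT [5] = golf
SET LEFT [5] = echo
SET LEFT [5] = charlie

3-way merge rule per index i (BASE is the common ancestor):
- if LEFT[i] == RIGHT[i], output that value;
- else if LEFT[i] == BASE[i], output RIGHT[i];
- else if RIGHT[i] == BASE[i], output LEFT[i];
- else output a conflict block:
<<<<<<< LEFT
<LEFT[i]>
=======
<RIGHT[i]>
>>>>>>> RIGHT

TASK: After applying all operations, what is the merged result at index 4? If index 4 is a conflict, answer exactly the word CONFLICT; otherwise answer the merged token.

Final LEFT:  [juliet, kilo, juliet, india, foxtrot, charlie]
Final RIGHT: [alpha, kilo, golf, alpha, golf, golf]
i=0: L=juliet=BASE, R=alpha -> take RIGHT -> alpha
i=1: L=kilo R=kilo -> agree -> kilo
i=2: L=juliet=BASE, R=golf -> take RIGHT -> golf
i=3: L=india, R=alpha=BASE -> take LEFT -> india
i=4: BASE=delta L=foxtrot R=golf all differ -> CONFLICT
i=5: BASE=india L=charlie R=golf all differ -> CONFLICT
Index 4 -> CONFLICT

Answer: CONFLICT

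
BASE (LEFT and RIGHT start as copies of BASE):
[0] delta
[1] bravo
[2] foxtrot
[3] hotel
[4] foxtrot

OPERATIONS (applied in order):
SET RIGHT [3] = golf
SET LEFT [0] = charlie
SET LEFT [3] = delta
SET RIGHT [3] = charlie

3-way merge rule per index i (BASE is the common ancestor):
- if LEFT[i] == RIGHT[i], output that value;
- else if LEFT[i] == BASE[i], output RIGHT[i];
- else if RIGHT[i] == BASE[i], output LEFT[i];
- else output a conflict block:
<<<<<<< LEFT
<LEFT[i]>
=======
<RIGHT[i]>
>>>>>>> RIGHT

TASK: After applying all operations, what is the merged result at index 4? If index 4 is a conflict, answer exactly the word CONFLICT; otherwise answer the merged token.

Final LEFT:  [charlie, bravo, foxtrot, delta, foxtrot]
Final RIGHT: [delta, bravo, foxtrot, charlie, foxtrot]
i=0: L=charlie, R=delta=BASE -> take LEFT -> charlie
i=1: L=bravo R=bravo -> agree -> bravo
i=2: L=foxtrot R=foxtrot -> agree -> foxtrot
i=3: BASE=hotel L=delta R=charlie all differ -> CONFLICT
i=4: L=foxtrot R=foxtrot -> agree -> foxtrot
Index 4 -> foxtrot

Answer: foxtrot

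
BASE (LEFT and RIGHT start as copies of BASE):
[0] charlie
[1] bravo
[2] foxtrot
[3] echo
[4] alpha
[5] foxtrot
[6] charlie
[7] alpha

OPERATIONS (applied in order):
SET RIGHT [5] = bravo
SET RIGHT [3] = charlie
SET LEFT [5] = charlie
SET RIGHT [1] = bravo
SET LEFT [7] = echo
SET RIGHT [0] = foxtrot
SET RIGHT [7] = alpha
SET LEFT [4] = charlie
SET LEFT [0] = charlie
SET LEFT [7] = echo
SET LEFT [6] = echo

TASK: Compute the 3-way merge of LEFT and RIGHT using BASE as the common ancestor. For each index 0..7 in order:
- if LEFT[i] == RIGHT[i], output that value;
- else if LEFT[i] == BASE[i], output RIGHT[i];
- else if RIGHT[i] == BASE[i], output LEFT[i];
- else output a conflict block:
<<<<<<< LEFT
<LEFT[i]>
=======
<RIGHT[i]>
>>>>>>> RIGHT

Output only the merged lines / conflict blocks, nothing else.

Final LEFT:  [charlie, bravo, foxtrot, echo, charlie, charlie, echo, echo]
Final RIGHT: [foxtrot, bravo, foxtrot, charlie, alpha, bravo, charlie, alpha]
i=0: L=charlie=BASE, R=foxtrot -> take RIGHT -> foxtrot
i=1: L=bravo R=bravo -> agree -> bravo
i=2: L=foxtrot R=foxtrot -> agree -> foxtrot
i=3: L=echo=BASE, R=charlie -> take RIGHT -> charlie
i=4: L=charlie, R=alpha=BASE -> take LEFT -> charlie
i=5: BASE=foxtrot L=charlie R=bravo all differ -> CONFLICT
i=6: L=echo, R=charlie=BASE -> take LEFT -> echo
i=7: L=echo, R=alpha=BASE -> take LEFT -> echo

Answer: foxtrot
bravo
foxtrot
charlie
charlie
<<<<<<< LEFT
charlie
=======
bravo
>>>>>>> RIGHT
echo
echo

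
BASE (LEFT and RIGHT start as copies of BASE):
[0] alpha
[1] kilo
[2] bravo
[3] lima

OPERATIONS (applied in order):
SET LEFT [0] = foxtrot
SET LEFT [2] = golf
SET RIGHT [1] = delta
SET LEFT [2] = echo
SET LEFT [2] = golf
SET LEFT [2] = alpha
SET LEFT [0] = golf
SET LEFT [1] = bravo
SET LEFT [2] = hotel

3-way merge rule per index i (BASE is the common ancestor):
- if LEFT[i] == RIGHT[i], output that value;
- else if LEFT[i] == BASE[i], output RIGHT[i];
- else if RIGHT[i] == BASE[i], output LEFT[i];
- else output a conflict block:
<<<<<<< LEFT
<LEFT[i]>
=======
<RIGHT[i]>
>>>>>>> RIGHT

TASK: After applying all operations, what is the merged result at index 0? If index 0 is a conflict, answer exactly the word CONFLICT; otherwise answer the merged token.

Final LEFT:  [golf, bravo, hotel, lima]
Final RIGHT: [alpha, delta, bravo, lima]
i=0: L=golf, R=alpha=BASE -> take LEFT -> golf
i=1: BASE=kilo L=bravo R=delta all differ -> CONFLICT
i=2: L=hotel, R=bravo=BASE -> take LEFT -> hotel
i=3: L=lima R=lima -> agree -> lima
Index 0 -> golf

Answer: golf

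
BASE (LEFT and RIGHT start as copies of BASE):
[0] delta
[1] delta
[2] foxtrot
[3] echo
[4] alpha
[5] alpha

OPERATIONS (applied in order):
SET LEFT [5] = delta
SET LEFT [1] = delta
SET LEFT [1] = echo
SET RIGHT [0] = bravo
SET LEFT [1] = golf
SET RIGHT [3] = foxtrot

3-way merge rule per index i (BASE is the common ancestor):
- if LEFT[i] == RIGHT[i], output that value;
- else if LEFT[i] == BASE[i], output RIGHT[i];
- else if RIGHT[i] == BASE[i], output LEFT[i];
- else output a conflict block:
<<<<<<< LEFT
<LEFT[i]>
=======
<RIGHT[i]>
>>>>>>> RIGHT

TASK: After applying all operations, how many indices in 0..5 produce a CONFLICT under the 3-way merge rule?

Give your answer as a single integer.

Final LEFT:  [delta, golf, foxtrot, echo, alpha, delta]
Final RIGHT: [bravo, delta, foxtrot, foxtrot, alpha, alpha]
i=0: L=delta=BASE, R=bravo -> take RIGHT -> bravo
i=1: L=golf, R=delta=BASE -> take LEFT -> golf
i=2: L=foxtrot R=foxtrot -> agree -> foxtrot
i=3: L=echo=BASE, R=foxtrot -> take RIGHT -> foxtrot
i=4: L=alpha R=alpha -> agree -> alpha
i=5: L=delta, R=alpha=BASE -> take LEFT -> delta
Conflict count: 0

Answer: 0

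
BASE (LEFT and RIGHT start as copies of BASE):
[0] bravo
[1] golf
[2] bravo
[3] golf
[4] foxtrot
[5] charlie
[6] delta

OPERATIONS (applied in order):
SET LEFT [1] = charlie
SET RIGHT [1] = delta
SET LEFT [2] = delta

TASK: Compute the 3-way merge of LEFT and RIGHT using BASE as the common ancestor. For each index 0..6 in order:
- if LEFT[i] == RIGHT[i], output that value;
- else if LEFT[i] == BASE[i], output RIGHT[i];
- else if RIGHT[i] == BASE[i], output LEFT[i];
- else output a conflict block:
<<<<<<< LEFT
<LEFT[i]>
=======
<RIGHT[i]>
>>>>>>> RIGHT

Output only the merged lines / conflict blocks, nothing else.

Answer: bravo
<<<<<<< LEFT
charlie
=======
delta
>>>>>>> RIGHT
delta
golf
foxtrot
charlie
delta

Derivation:
Final LEFT:  [bravo, charlie, delta, golf, foxtrot, charlie, delta]
Final RIGHT: [bravo, delta, bravo, golf, foxtrot, charlie, delta]
i=0: L=bravo R=bravo -> agree -> bravo
i=1: BASE=golf L=charlie R=delta all differ -> CONFLICT
i=2: L=delta, R=bravo=BASE -> take LEFT -> delta
i=3: L=golf R=golf -> agree -> golf
i=4: L=foxtrot R=foxtrot -> agree -> foxtrot
i=5: L=charlie R=charlie -> agree -> charlie
i=6: L=delta R=delta -> agree -> delta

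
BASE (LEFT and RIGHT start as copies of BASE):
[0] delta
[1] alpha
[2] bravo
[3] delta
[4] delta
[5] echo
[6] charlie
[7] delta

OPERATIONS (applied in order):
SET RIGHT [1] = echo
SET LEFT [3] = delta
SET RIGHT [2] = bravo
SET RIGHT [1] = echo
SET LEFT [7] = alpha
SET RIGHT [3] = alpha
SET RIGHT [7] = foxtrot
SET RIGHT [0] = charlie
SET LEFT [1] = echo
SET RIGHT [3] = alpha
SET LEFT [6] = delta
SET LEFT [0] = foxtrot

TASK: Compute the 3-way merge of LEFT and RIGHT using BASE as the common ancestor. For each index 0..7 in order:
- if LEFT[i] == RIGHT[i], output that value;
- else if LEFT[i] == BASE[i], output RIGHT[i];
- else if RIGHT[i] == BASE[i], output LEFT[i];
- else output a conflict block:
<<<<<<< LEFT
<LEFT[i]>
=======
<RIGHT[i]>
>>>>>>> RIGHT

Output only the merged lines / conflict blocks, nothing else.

Final LEFT:  [foxtrot, echo, bravo, delta, delta, echo, delta, alpha]
Final RIGHT: [charlie, echo, bravo, alpha, delta, echo, charlie, foxtrot]
i=0: BASE=delta L=foxtrot R=charlie all differ -> CONFLICT
i=1: L=echo R=echo -> agree -> echo
i=2: L=bravo R=bravo -> agree -> bravo
i=3: L=delta=BASE, R=alpha -> take RIGHT -> alpha
i=4: L=delta R=delta -> agree -> delta
i=5: L=echo R=echo -> agree -> echo
i=6: L=delta, R=charlie=BASE -> take LEFT -> delta
i=7: BASE=delta L=alpha R=foxtrot all differ -> CONFLICT

Answer: <<<<<<< LEFT
foxtrot
=======
charlie
>>>>>>> RIGHT
echo
bravo
alpha
delta
echo
delta
<<<<<<< LEFT
alpha
=======
foxtrot
>>>>>>> RIGHT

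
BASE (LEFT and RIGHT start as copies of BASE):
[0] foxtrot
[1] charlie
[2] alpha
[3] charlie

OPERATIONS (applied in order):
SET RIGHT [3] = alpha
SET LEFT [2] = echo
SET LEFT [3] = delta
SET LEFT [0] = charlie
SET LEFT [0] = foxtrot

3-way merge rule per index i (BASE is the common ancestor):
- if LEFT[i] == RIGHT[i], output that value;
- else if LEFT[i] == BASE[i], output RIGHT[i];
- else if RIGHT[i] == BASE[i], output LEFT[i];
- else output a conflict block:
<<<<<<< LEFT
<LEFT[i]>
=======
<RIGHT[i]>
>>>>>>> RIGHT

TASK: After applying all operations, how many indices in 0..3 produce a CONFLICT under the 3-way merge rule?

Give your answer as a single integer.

Final LEFT:  [foxtrot, charlie, echo, delta]
Final RIGHT: [foxtrot, charlie, alpha, alpha]
i=0: L=foxtrot R=foxtrot -> agree -> foxtrot
i=1: L=charlie R=charlie -> agree -> charlie
i=2: L=echo, R=alpha=BASE -> take LEFT -> echo
i=3: BASE=charlie L=delta R=alpha all differ -> CONFLICT
Conflict count: 1

Answer: 1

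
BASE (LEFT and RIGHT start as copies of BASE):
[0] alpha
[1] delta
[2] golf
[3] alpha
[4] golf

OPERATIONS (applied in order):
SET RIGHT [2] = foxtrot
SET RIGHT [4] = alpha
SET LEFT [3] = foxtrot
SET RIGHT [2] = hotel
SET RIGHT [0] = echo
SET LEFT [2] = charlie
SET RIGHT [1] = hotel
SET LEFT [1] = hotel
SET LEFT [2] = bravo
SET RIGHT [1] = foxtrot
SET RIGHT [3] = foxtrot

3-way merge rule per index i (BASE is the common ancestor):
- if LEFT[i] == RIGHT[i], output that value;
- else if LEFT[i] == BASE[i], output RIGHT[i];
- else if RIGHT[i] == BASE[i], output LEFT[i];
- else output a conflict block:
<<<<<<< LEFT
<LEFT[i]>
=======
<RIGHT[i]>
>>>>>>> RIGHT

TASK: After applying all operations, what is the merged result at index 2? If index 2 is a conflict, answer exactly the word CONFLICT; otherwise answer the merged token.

Final LEFT:  [alpha, hotel, bravo, foxtrot, golf]
Final RIGHT: [echo, foxtrot, hotel, foxtrot, alpha]
i=0: L=alpha=BASE, R=echo -> take RIGHT -> echo
i=1: BASE=delta L=hotel R=foxtrot all differ -> CONFLICT
i=2: BASE=golf L=bravo R=hotel all differ -> CONFLICT
i=3: L=foxtrot R=foxtrot -> agree -> foxtrot
i=4: L=golf=BASE, R=alpha -> take RIGHT -> alpha
Index 2 -> CONFLICT

Answer: CONFLICT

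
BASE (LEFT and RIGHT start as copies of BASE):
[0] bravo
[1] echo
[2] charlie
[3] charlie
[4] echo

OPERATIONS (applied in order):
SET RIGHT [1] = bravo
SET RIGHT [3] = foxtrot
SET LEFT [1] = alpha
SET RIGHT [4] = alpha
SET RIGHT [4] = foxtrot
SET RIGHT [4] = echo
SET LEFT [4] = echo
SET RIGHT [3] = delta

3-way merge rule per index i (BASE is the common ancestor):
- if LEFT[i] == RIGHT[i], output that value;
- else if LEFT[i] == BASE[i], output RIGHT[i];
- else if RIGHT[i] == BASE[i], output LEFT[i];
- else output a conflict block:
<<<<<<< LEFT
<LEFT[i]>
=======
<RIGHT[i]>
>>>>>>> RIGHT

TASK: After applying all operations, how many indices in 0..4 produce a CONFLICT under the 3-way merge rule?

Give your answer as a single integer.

Answer: 1

Derivation:
Final LEFT:  [bravo, alpha, charlie, charlie, echo]
Final RIGHT: [bravo, bravo, charlie, delta, echo]
i=0: L=bravo R=bravo -> agree -> bravo
i=1: BASE=echo L=alpha R=bravo all differ -> CONFLICT
i=2: L=charlie R=charlie -> agree -> charlie
i=3: L=charlie=BASE, R=delta -> take RIGHT -> delta
i=4: L=echo R=echo -> agree -> echo
Conflict count: 1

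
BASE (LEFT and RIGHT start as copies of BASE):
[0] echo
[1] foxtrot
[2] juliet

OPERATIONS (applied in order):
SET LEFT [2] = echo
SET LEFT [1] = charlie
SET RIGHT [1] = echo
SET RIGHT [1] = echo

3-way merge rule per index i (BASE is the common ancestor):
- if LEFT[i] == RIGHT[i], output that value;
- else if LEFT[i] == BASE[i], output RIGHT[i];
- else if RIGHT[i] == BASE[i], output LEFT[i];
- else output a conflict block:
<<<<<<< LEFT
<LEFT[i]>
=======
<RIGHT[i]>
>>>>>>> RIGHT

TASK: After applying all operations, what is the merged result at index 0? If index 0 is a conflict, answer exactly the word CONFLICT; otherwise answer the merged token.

Answer: echo

Derivation:
Final LEFT:  [echo, charlie, echo]
Final RIGHT: [echo, echo, juliet]
i=0: L=echo R=echo -> agree -> echo
i=1: BASE=foxtrot L=charlie R=echo all differ -> CONFLICT
i=2: L=echo, R=juliet=BASE -> take LEFT -> echo
Index 0 -> echo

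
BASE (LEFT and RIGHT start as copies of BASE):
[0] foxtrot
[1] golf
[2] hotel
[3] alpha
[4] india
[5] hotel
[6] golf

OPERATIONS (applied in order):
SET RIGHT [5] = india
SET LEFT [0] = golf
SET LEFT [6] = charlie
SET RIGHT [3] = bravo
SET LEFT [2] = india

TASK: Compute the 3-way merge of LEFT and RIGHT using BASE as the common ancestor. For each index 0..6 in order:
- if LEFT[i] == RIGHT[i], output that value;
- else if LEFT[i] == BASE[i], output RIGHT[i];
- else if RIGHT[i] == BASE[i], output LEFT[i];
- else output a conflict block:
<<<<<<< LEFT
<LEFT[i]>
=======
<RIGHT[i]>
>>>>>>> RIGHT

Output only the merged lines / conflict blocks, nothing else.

Final LEFT:  [golf, golf, india, alpha, india, hotel, charlie]
Final RIGHT: [foxtrot, golf, hotel, bravo, india, india, golf]
i=0: L=golf, R=foxtrot=BASE -> take LEFT -> golf
i=1: L=golf R=golf -> agree -> golf
i=2: L=india, R=hotel=BASE -> take LEFT -> india
i=3: L=alpha=BASE, R=bravo -> take RIGHT -> bravo
i=4: L=india R=india -> agree -> india
i=5: L=hotel=BASE, R=india -> take RIGHT -> india
i=6: L=charlie, R=golf=BASE -> take LEFT -> charlie

Answer: golf
golf
india
bravo
india
india
charlie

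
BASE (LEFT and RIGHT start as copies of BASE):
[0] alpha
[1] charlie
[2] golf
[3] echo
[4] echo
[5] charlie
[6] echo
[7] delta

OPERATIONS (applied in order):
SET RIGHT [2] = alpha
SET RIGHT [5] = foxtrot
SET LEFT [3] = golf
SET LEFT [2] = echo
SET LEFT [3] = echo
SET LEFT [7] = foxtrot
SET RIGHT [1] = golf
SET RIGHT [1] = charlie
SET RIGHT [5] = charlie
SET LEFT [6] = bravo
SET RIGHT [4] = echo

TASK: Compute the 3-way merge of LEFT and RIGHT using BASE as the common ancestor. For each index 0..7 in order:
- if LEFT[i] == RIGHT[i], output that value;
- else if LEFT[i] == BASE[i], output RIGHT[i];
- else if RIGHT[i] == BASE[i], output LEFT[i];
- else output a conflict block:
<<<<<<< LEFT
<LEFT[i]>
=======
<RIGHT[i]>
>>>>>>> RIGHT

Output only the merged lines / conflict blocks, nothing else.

Answer: alpha
charlie
<<<<<<< LEFT
echo
=======
alpha
>>>>>>> RIGHT
echo
echo
charlie
bravo
foxtrot

Derivation:
Final LEFT:  [alpha, charlie, echo, echo, echo, charlie, bravo, foxtrot]
Final RIGHT: [alpha, charlie, alpha, echo, echo, charlie, echo, delta]
i=0: L=alpha R=alpha -> agree -> alpha
i=1: L=charlie R=charlie -> agree -> charlie
i=2: BASE=golf L=echo R=alpha all differ -> CONFLICT
i=3: L=echo R=echo -> agree -> echo
i=4: L=echo R=echo -> agree -> echo
i=5: L=charlie R=charlie -> agree -> charlie
i=6: L=bravo, R=echo=BASE -> take LEFT -> bravo
i=7: L=foxtrot, R=delta=BASE -> take LEFT -> foxtrot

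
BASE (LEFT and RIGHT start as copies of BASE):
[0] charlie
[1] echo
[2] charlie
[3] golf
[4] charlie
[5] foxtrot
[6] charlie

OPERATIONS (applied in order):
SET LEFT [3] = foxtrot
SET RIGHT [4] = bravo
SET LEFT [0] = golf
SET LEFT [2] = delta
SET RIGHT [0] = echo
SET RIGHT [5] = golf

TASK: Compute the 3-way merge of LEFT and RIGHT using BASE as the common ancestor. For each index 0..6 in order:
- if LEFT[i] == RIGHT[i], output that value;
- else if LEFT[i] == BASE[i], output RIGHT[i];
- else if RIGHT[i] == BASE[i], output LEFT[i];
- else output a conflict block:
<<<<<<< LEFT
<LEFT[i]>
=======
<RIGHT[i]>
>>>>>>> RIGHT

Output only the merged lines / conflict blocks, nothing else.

Final LEFT:  [golf, echo, delta, foxtrot, charlie, foxtrot, charlie]
Final RIGHT: [echo, echo, charlie, golf, bravo, golf, charlie]
i=0: BASE=charlie L=golf R=echo all differ -> CONFLICT
i=1: L=echo R=echo -> agree -> echo
i=2: L=delta, R=charlie=BASE -> take LEFT -> delta
i=3: L=foxtrot, R=golf=BASE -> take LEFT -> foxtrot
i=4: L=charlie=BASE, R=bravo -> take RIGHT -> bravo
i=5: L=foxtrot=BASE, R=golf -> take RIGHT -> golf
i=6: L=charlie R=charlie -> agree -> charlie

Answer: <<<<<<< LEFT
golf
=======
echo
>>>>>>> RIGHT
echo
delta
foxtrot
bravo
golf
charlie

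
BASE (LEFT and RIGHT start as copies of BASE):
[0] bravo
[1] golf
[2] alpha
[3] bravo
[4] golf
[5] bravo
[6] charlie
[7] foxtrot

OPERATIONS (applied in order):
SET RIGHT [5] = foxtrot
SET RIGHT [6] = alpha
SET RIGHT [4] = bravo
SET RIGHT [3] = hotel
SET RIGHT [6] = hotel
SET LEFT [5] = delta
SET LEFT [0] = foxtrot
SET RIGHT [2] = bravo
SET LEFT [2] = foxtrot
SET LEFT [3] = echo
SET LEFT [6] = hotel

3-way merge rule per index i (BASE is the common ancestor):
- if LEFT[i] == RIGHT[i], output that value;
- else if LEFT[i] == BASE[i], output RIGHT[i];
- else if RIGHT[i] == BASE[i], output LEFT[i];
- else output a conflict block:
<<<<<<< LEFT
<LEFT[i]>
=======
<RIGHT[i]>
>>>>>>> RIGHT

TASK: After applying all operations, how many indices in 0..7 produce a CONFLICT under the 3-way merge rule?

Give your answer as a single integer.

Final LEFT:  [foxtrot, golf, foxtrot, echo, golf, delta, hotel, foxtrot]
Final RIGHT: [bravo, golf, bravo, hotel, bravo, foxtrot, hotel, foxtrot]
i=0: L=foxtrot, R=bravo=BASE -> take LEFT -> foxtrot
i=1: L=golf R=golf -> agree -> golf
i=2: BASE=alpha L=foxtrot R=bravo all differ -> CONFLICT
i=3: BASE=bravo L=echo R=hotel all differ -> CONFLICT
i=4: L=golf=BASE, R=bravo -> take RIGHT -> bravo
i=5: BASE=bravo L=delta R=foxtrot all differ -> CONFLICT
i=6: L=hotel R=hotel -> agree -> hotel
i=7: L=foxtrot R=foxtrot -> agree -> foxtrot
Conflict count: 3

Answer: 3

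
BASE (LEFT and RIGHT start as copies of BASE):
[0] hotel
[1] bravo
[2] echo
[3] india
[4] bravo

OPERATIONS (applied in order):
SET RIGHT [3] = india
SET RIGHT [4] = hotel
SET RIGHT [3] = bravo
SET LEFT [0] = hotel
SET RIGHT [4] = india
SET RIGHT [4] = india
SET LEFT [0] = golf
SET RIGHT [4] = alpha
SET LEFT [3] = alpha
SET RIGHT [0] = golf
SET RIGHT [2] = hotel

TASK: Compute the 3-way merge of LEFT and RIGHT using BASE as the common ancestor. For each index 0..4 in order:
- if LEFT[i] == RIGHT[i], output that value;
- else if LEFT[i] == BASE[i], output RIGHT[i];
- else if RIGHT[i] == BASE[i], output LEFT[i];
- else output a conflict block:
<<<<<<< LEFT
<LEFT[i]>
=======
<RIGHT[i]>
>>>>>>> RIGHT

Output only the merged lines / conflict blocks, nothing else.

Answer: golf
bravo
hotel
<<<<<<< LEFT
alpha
=======
bravo
>>>>>>> RIGHT
alpha

Derivation:
Final LEFT:  [golf, bravo, echo, alpha, bravo]
Final RIGHT: [golf, bravo, hotel, bravo, alpha]
i=0: L=golf R=golf -> agree -> golf
i=1: L=bravo R=bravo -> agree -> bravo
i=2: L=echo=BASE, R=hotel -> take RIGHT -> hotel
i=3: BASE=india L=alpha R=bravo all differ -> CONFLICT
i=4: L=bravo=BASE, R=alpha -> take RIGHT -> alpha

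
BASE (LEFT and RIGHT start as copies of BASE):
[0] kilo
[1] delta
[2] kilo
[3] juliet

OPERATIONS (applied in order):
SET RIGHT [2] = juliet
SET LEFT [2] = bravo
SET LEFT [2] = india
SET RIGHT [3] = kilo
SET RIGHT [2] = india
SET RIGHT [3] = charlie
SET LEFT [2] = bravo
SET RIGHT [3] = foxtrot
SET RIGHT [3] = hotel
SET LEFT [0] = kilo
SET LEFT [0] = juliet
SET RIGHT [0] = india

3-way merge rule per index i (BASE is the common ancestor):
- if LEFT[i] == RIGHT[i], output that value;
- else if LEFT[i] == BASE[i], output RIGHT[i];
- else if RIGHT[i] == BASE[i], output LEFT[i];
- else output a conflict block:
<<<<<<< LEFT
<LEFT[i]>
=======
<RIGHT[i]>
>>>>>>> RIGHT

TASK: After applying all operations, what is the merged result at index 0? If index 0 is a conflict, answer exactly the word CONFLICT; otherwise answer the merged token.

Answer: CONFLICT

Derivation:
Final LEFT:  [juliet, delta, bravo, juliet]
Final RIGHT: [india, delta, india, hotel]
i=0: BASE=kilo L=juliet R=india all differ -> CONFLICT
i=1: L=delta R=delta -> agree -> delta
i=2: BASE=kilo L=bravo R=india all differ -> CONFLICT
i=3: L=juliet=BASE, R=hotel -> take RIGHT -> hotel
Index 0 -> CONFLICT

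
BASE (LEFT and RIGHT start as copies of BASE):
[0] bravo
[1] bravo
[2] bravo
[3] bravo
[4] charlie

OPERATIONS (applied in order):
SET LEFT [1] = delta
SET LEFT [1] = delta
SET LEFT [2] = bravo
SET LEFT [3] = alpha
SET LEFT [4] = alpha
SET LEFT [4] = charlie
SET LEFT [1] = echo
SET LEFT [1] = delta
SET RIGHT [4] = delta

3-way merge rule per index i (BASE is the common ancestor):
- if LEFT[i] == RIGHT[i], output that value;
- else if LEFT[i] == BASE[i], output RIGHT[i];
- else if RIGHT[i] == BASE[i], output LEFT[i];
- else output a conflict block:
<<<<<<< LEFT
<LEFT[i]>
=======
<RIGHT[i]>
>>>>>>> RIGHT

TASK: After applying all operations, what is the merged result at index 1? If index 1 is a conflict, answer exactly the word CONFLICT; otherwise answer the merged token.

Answer: delta

Derivation:
Final LEFT:  [bravo, delta, bravo, alpha, charlie]
Final RIGHT: [bravo, bravo, bravo, bravo, delta]
i=0: L=bravo R=bravo -> agree -> bravo
i=1: L=delta, R=bravo=BASE -> take LEFT -> delta
i=2: L=bravo R=bravo -> agree -> bravo
i=3: L=alpha, R=bravo=BASE -> take LEFT -> alpha
i=4: L=charlie=BASE, R=delta -> take RIGHT -> delta
Index 1 -> delta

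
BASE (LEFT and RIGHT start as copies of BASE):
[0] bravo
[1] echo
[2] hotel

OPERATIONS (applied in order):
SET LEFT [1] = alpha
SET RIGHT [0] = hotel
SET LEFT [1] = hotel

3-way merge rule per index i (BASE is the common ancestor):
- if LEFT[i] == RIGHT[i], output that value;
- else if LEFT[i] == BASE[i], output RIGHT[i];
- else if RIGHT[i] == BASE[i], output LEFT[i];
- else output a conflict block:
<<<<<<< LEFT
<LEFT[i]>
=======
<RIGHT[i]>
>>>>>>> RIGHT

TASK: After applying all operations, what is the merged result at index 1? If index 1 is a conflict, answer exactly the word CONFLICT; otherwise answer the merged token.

Answer: hotel

Derivation:
Final LEFT:  [bravo, hotel, hotel]
Final RIGHT: [hotel, echo, hotel]
i=0: L=bravo=BASE, R=hotel -> take RIGHT -> hotel
i=1: L=hotel, R=echo=BASE -> take LEFT -> hotel
i=2: L=hotel R=hotel -> agree -> hotel
Index 1 -> hotel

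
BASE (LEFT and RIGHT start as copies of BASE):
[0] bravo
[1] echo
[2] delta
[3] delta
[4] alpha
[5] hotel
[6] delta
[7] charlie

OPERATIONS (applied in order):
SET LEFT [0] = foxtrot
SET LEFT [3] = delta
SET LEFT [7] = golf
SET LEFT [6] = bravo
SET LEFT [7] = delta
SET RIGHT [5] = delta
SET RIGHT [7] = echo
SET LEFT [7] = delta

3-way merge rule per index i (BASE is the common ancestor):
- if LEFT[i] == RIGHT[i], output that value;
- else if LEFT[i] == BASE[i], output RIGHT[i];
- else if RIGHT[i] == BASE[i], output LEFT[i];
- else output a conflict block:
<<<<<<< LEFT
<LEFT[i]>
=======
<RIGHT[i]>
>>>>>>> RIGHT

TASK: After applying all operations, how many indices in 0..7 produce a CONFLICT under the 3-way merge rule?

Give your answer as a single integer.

Final LEFT:  [foxtrot, echo, delta, delta, alpha, hotel, bravo, delta]
Final RIGHT: [bravo, echo, delta, delta, alpha, delta, delta, echo]
i=0: L=foxtrot, R=bravo=BASE -> take LEFT -> foxtrot
i=1: L=echo R=echo -> agree -> echo
i=2: L=delta R=delta -> agree -> delta
i=3: L=delta R=delta -> agree -> delta
i=4: L=alpha R=alpha -> agree -> alpha
i=5: L=hotel=BASE, R=delta -> take RIGHT -> delta
i=6: L=bravo, R=delta=BASE -> take LEFT -> bravo
i=7: BASE=charlie L=delta R=echo all differ -> CONFLICT
Conflict count: 1

Answer: 1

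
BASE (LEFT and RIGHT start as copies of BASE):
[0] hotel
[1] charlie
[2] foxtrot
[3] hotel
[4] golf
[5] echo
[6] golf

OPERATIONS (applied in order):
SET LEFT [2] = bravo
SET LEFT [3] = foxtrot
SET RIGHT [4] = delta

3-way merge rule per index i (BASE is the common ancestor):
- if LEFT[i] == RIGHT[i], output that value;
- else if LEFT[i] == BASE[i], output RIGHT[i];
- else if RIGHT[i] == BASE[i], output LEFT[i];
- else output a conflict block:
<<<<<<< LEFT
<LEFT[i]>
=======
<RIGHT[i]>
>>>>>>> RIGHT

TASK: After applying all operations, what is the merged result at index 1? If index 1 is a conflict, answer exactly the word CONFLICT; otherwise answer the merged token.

Answer: charlie

Derivation:
Final LEFT:  [hotel, charlie, bravo, foxtrot, golf, echo, golf]
Final RIGHT: [hotel, charlie, foxtrot, hotel, delta, echo, golf]
i=0: L=hotel R=hotel -> agree -> hotel
i=1: L=charlie R=charlie -> agree -> charlie
i=2: L=bravo, R=foxtrot=BASE -> take LEFT -> bravo
i=3: L=foxtrot, R=hotel=BASE -> take LEFT -> foxtrot
i=4: L=golf=BASE, R=delta -> take RIGHT -> delta
i=5: L=echo R=echo -> agree -> echo
i=6: L=golf R=golf -> agree -> golf
Index 1 -> charlie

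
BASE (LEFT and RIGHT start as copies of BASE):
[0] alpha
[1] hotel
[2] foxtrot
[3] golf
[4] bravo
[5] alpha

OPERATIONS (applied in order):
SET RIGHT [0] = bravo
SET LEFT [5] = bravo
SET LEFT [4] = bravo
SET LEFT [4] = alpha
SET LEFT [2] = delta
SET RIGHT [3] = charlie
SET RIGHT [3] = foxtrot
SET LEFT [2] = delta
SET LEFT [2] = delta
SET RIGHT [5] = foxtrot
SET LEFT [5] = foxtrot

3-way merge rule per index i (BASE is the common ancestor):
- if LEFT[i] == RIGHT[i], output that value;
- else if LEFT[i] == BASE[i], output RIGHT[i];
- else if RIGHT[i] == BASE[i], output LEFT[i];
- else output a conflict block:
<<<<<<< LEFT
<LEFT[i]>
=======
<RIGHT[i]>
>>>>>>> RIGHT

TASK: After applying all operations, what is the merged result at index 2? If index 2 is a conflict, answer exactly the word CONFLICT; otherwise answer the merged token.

Final LEFT:  [alpha, hotel, delta, golf, alpha, foxtrot]
Final RIGHT: [bravo, hotel, foxtrot, foxtrot, bravo, foxtrot]
i=0: L=alpha=BASE, R=bravo -> take RIGHT -> bravo
i=1: L=hotel R=hotel -> agree -> hotel
i=2: L=delta, R=foxtrot=BASE -> take LEFT -> delta
i=3: L=golf=BASE, R=foxtrot -> take RIGHT -> foxtrot
i=4: L=alpha, R=bravo=BASE -> take LEFT -> alpha
i=5: L=foxtrot R=foxtrot -> agree -> foxtrot
Index 2 -> delta

Answer: delta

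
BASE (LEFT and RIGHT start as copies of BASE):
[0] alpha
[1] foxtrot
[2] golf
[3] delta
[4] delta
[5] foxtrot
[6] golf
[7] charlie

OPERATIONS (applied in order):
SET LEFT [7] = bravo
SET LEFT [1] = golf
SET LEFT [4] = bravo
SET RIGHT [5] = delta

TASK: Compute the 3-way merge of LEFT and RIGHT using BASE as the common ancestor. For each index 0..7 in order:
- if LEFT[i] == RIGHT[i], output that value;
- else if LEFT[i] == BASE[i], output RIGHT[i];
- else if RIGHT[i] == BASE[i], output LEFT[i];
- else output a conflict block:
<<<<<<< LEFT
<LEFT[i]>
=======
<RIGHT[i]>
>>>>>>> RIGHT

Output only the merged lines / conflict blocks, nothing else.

Answer: alpha
golf
golf
delta
bravo
delta
golf
bravo

Derivation:
Final LEFT:  [alpha, golf, golf, delta, bravo, foxtrot, golf, bravo]
Final RIGHT: [alpha, foxtrot, golf, delta, delta, delta, golf, charlie]
i=0: L=alpha R=alpha -> agree -> alpha
i=1: L=golf, R=foxtrot=BASE -> take LEFT -> golf
i=2: L=golf R=golf -> agree -> golf
i=3: L=delta R=delta -> agree -> delta
i=4: L=bravo, R=delta=BASE -> take LEFT -> bravo
i=5: L=foxtrot=BASE, R=delta -> take RIGHT -> delta
i=6: L=golf R=golf -> agree -> golf
i=7: L=bravo, R=charlie=BASE -> take LEFT -> bravo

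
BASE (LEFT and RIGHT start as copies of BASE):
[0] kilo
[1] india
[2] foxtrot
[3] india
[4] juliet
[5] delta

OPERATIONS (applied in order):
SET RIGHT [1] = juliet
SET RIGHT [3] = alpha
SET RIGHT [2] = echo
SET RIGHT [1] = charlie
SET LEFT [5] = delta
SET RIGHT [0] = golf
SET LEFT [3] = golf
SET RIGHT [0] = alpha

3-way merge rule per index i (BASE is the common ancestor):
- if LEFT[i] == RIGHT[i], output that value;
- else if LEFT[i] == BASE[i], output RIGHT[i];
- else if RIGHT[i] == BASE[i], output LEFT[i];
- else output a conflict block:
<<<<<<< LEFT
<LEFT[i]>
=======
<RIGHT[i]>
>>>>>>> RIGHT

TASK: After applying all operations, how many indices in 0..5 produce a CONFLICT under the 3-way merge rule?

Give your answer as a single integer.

Final LEFT:  [kilo, india, foxtrot, golf, juliet, delta]
Final RIGHT: [alpha, charlie, echo, alpha, juliet, delta]
i=0: L=kilo=BASE, R=alpha -> take RIGHT -> alpha
i=1: L=india=BASE, R=charlie -> take RIGHT -> charlie
i=2: L=foxtrot=BASE, R=echo -> take RIGHT -> echo
i=3: BASE=india L=golf R=alpha all differ -> CONFLICT
i=4: L=juliet R=juliet -> agree -> juliet
i=5: L=delta R=delta -> agree -> delta
Conflict count: 1

Answer: 1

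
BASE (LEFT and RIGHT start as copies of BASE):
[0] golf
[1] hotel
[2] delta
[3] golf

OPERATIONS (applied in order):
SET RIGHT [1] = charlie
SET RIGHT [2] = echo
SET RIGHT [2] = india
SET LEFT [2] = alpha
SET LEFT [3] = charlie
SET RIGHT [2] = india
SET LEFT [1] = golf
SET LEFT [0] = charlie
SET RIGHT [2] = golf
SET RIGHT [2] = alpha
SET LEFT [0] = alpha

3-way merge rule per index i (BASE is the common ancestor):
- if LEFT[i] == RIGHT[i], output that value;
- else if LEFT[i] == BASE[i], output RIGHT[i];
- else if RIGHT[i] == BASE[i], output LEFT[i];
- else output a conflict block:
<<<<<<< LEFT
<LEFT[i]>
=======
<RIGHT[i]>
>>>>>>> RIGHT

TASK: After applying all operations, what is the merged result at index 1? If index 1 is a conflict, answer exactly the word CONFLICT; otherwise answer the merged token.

Final LEFT:  [alpha, golf, alpha, charlie]
Final RIGHT: [golf, charlie, alpha, golf]
i=0: L=alpha, R=golf=BASE -> take LEFT -> alpha
i=1: BASE=hotel L=golf R=charlie all differ -> CONFLICT
i=2: L=alpha R=alpha -> agree -> alpha
i=3: L=charlie, R=golf=BASE -> take LEFT -> charlie
Index 1 -> CONFLICT

Answer: CONFLICT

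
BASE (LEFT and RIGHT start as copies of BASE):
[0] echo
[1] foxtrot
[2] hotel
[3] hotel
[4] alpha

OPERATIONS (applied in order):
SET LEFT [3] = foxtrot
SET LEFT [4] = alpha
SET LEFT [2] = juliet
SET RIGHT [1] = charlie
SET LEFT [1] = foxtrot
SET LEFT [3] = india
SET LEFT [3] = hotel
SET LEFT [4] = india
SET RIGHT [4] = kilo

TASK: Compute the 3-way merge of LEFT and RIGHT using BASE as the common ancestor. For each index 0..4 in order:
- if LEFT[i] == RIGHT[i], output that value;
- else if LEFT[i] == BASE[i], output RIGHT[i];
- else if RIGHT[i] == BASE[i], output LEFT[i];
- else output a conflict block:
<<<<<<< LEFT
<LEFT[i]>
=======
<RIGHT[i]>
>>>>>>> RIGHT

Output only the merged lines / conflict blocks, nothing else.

Final LEFT:  [echo, foxtrot, juliet, hotel, india]
Final RIGHT: [echo, charlie, hotel, hotel, kilo]
i=0: L=echo R=echo -> agree -> echo
i=1: L=foxtrot=BASE, R=charlie -> take RIGHT -> charlie
i=2: L=juliet, R=hotel=BASE -> take LEFT -> juliet
i=3: L=hotel R=hotel -> agree -> hotel
i=4: BASE=alpha L=india R=kilo all differ -> CONFLICT

Answer: echo
charlie
juliet
hotel
<<<<<<< LEFT
india
=======
kilo
>>>>>>> RIGHT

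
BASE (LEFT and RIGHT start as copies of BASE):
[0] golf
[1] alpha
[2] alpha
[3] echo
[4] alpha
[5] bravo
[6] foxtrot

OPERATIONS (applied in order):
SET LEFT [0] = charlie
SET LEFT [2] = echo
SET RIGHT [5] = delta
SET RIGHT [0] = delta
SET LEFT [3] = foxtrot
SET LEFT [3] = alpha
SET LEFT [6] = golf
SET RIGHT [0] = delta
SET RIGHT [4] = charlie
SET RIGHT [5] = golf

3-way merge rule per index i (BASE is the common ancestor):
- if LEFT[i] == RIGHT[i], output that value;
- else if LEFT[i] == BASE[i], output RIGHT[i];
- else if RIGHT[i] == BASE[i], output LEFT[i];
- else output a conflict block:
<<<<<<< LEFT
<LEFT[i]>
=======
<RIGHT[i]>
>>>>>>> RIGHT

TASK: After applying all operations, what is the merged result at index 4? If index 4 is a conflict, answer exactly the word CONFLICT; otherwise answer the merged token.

Final LEFT:  [charlie, alpha, echo, alpha, alpha, bravo, golf]
Final RIGHT: [delta, alpha, alpha, echo, charlie, golf, foxtrot]
i=0: BASE=golf L=charlie R=delta all differ -> CONFLICT
i=1: L=alpha R=alpha -> agree -> alpha
i=2: L=echo, R=alpha=BASE -> take LEFT -> echo
i=3: L=alpha, R=echo=BASE -> take LEFT -> alpha
i=4: L=alpha=BASE, R=charlie -> take RIGHT -> charlie
i=5: L=bravo=BASE, R=golf -> take RIGHT -> golf
i=6: L=golf, R=foxtrot=BASE -> take LEFT -> golf
Index 4 -> charlie

Answer: charlie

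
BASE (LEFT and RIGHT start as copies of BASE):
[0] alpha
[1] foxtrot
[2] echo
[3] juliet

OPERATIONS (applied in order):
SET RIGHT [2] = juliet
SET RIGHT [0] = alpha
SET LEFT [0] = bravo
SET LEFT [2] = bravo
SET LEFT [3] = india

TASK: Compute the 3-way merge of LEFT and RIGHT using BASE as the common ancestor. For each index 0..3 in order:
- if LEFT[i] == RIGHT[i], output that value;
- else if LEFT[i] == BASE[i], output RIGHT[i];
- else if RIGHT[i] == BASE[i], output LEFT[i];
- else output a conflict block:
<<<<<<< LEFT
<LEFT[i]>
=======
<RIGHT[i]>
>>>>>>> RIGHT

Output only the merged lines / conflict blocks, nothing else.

Answer: bravo
foxtrot
<<<<<<< LEFT
bravo
=======
juliet
>>>>>>> RIGHT
india

Derivation:
Final LEFT:  [bravo, foxtrot, bravo, india]
Final RIGHT: [alpha, foxtrot, juliet, juliet]
i=0: L=bravo, R=alpha=BASE -> take LEFT -> bravo
i=1: L=foxtrot R=foxtrot -> agree -> foxtrot
i=2: BASE=echo L=bravo R=juliet all differ -> CONFLICT
i=3: L=india, R=juliet=BASE -> take LEFT -> india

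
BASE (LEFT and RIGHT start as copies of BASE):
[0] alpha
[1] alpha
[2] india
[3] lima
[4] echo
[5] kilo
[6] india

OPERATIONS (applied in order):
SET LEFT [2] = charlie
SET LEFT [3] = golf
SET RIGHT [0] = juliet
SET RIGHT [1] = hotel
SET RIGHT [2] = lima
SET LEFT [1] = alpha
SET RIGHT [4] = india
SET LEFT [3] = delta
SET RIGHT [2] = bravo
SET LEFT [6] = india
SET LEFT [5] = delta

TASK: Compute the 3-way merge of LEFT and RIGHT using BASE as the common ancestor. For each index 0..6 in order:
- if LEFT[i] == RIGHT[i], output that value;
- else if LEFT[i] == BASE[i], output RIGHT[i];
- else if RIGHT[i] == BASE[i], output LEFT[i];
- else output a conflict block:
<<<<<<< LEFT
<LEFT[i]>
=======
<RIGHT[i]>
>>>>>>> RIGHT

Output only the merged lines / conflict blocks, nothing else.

Final LEFT:  [alpha, alpha, charlie, delta, echo, delta, india]
Final RIGHT: [juliet, hotel, bravo, lima, india, kilo, india]
i=0: L=alpha=BASE, R=juliet -> take RIGHT -> juliet
i=1: L=alpha=BASE, R=hotel -> take RIGHT -> hotel
i=2: BASE=india L=charlie R=bravo all differ -> CONFLICT
i=3: L=delta, R=lima=BASE -> take LEFT -> delta
i=4: L=echo=BASE, R=india -> take RIGHT -> india
i=5: L=delta, R=kilo=BASE -> take LEFT -> delta
i=6: L=india R=india -> agree -> india

Answer: juliet
hotel
<<<<<<< LEFT
charlie
=======
bravo
>>>>>>> RIGHT
delta
india
delta
india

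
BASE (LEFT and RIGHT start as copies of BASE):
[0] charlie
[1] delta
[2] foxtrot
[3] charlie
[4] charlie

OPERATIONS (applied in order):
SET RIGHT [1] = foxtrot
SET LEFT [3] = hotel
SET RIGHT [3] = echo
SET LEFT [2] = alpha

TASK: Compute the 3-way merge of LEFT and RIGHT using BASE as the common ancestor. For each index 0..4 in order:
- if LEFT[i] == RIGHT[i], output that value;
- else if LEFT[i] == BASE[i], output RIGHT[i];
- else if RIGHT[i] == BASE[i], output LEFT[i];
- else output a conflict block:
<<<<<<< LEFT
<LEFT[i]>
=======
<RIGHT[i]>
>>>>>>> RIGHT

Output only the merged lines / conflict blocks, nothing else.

Answer: charlie
foxtrot
alpha
<<<<<<< LEFT
hotel
=======
echo
>>>>>>> RIGHT
charlie

Derivation:
Final LEFT:  [charlie, delta, alpha, hotel, charlie]
Final RIGHT: [charlie, foxtrot, foxtrot, echo, charlie]
i=0: L=charlie R=charlie -> agree -> charlie
i=1: L=delta=BASE, R=foxtrot -> take RIGHT -> foxtrot
i=2: L=alpha, R=foxtrot=BASE -> take LEFT -> alpha
i=3: BASE=charlie L=hotel R=echo all differ -> CONFLICT
i=4: L=charlie R=charlie -> agree -> charlie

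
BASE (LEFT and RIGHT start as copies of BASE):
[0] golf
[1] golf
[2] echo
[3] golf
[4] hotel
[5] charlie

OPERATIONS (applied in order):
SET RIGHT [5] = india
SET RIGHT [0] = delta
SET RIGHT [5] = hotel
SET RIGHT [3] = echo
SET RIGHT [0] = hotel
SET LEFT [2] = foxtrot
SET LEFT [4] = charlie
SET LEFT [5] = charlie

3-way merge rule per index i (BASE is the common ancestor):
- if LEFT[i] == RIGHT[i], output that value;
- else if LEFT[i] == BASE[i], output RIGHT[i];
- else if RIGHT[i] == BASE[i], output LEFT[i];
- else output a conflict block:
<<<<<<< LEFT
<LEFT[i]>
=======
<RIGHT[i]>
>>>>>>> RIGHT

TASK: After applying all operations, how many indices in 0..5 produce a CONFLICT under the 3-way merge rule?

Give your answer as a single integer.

Final LEFT:  [golf, golf, foxtrot, golf, charlie, charlie]
Final RIGHT: [hotel, golf, echo, echo, hotel, hotel]
i=0: L=golf=BASE, R=hotel -> take RIGHT -> hotel
i=1: L=golf R=golf -> agree -> golf
i=2: L=foxtrot, R=echo=BASE -> take LEFT -> foxtrot
i=3: L=golf=BASE, R=echo -> take RIGHT -> echo
i=4: L=charlie, R=hotel=BASE -> take LEFT -> charlie
i=5: L=charlie=BASE, R=hotel -> take RIGHT -> hotel
Conflict count: 0

Answer: 0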